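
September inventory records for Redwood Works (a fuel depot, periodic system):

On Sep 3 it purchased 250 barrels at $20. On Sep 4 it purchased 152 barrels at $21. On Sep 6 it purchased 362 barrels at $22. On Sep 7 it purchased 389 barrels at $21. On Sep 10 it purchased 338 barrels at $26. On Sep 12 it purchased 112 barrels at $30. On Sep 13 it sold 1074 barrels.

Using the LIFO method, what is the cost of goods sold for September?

Sep 13, 1074 sold [LIFO — newest first]: 112 @ $30 + 338 @ $26 + 389 @ $21 + 235 @ $22 = $25,487
Ending inventory: 250 @ $20 + 152 @ $21 + 127 @ $22 = $10,986
Check: goods available $36,473 = COGS $25,487 + ending $10,986

COGS = $25,487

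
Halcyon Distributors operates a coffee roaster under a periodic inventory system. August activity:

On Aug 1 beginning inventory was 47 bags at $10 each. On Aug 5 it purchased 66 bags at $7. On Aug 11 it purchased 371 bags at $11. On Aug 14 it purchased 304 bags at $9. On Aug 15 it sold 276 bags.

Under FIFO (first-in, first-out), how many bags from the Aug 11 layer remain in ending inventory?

208

Aug 15, 276 sold [FIFO — oldest first]: 47 @ $10 + 66 @ $7 + 163 @ $11 = $2,725
Ending inventory: 208 @ $11 + 304 @ $9 = $5,024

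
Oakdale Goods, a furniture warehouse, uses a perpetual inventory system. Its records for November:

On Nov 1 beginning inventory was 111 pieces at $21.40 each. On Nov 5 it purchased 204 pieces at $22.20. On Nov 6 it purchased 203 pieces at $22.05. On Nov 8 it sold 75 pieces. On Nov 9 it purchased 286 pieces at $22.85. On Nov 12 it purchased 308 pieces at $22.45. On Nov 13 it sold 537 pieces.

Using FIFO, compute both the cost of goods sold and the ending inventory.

Nov 8, 75 sold [FIFO — oldest first]: 75 @ $21.40 = $1,605.00
Nov 13, 537 sold [FIFO — oldest first]: 36 @ $21.40 + 204 @ $22.20 + 203 @ $22.05 + 94 @ $22.85 = $11,923.25
Total COGS = $1,605.00 + $11,923.25 = $13,528.25
Ending inventory: 192 @ $22.85 + 308 @ $22.45 = $11,301.80

COGS = $13,528.25; ending inventory = $11,301.80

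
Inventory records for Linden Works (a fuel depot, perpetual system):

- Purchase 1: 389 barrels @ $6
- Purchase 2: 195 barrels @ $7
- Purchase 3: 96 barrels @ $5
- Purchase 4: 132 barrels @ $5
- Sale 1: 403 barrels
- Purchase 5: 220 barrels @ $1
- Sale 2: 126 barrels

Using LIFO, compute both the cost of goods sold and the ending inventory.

COGS = $2,491; ending inventory = $2,568

Sale 1 (403) [LIFO — newest first]: 132 @ $5 + 96 @ $5 + 175 @ $7 = $2,365
Sale 2 (126) [LIFO — newest first]: 126 @ $1 = $126
Total COGS = $2,365 + $126 = $2,491
Ending inventory: 389 @ $6 + 20 @ $7 + 94 @ $1 = $2,568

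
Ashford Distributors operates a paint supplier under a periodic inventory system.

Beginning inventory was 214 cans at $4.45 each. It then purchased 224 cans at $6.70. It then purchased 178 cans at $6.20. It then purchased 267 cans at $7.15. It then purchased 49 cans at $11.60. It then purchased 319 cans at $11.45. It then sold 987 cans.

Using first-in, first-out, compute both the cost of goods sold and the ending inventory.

Sale 1 (987) [FIFO — oldest first]: 214 @ $4.45 + 224 @ $6.70 + 178 @ $6.20 + 267 @ $7.15 + 49 @ $11.60 + 55 @ $11.45 = $6,663.90
Ending inventory: 264 @ $11.45 = $3,022.80
Check: goods available $9,686.70 = COGS $6,663.90 + ending $3,022.80

COGS = $6,663.90; ending inventory = $3,022.80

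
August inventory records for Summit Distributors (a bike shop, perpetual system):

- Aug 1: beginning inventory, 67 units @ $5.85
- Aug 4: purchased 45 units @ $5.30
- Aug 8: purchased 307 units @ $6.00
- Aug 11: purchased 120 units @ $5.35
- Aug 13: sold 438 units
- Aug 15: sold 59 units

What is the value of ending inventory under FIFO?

Ending inventory = $224.70

Aug 13, 438 sold [FIFO — oldest first]: 67 @ $5.85 + 45 @ $5.30 + 307 @ $6.00 + 19 @ $5.35 = $2,574.10
Aug 15, 59 sold [FIFO — oldest first]: 59 @ $5.35 = $315.65
Total COGS = $2,574.10 + $315.65 = $2,889.75
Ending inventory: 42 @ $5.35 = $224.70
Check: goods available $3,114.45 = COGS $2,889.75 + ending $224.70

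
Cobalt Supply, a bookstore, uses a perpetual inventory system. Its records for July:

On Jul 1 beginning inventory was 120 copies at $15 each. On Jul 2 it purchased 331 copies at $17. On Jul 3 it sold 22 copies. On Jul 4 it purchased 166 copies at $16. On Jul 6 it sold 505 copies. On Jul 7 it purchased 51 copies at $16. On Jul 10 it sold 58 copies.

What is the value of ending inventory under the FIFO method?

Jul 3, 22 sold [FIFO — oldest first]: 22 @ $15 = $330
Jul 6, 505 sold [FIFO — oldest first]: 98 @ $15 + 331 @ $17 + 76 @ $16 = $8,313
Jul 10, 58 sold [FIFO — oldest first]: 58 @ $16 = $928
Total COGS = $330 + $8,313 + $928 = $9,571
Ending inventory: 32 @ $16 + 51 @ $16 = $1,328

Ending inventory = $1,328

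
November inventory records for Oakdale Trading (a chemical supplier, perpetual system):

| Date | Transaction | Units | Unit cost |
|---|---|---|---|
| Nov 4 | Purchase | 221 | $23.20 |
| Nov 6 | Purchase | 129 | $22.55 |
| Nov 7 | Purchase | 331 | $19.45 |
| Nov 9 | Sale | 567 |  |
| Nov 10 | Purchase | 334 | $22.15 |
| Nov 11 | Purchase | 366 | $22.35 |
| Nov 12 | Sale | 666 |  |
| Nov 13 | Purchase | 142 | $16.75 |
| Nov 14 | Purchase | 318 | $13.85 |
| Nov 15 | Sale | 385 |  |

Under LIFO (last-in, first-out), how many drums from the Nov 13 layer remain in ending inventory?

75

Nov 9, 567 sold [LIFO — newest first]: 331 @ $19.45 + 129 @ $22.55 + 107 @ $23.20 = $11,829.30
Nov 12, 666 sold [LIFO — newest first]: 366 @ $22.35 + 300 @ $22.15 = $14,825.10
Nov 15, 385 sold [LIFO — newest first]: 318 @ $13.85 + 67 @ $16.75 = $5,526.55
Total COGS = $11,829.30 + $14,825.10 + $5,526.55 = $32,180.95
Ending inventory: 114 @ $23.20 + 34 @ $22.15 + 75 @ $16.75 = $4,654.15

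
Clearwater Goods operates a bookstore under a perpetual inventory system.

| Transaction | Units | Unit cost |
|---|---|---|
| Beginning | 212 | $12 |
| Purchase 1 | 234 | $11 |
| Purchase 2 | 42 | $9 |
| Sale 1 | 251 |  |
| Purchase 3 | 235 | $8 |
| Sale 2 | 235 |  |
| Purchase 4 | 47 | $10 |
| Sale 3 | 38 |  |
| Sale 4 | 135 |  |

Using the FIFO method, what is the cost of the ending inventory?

Sale 1 (251) [FIFO — oldest first]: 212 @ $12 + 39 @ $11 = $2,973
Sale 2 (235) [FIFO — oldest first]: 195 @ $11 + 40 @ $9 = $2,505
Sale 3 (38) [FIFO — oldest first]: 2 @ $9 + 36 @ $8 = $306
Sale 4 (135) [FIFO — oldest first]: 135 @ $8 = $1,080
Total COGS = $2,973 + $2,505 + $306 + $1,080 = $6,864
Ending inventory: 64 @ $8 + 47 @ $10 = $982

Ending inventory = $982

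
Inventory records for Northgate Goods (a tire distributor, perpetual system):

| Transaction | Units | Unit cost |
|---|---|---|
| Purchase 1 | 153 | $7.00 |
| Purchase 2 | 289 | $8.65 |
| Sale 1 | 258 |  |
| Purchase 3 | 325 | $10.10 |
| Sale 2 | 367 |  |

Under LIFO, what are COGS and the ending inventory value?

Sale 1 (258) [LIFO — newest first]: 258 @ $8.65 = $2,231.70
Sale 2 (367) [LIFO — newest first]: 325 @ $10.10 + 31 @ $8.65 + 11 @ $7.00 = $3,627.65
Total COGS = $2,231.70 + $3,627.65 = $5,859.35
Ending inventory: 142 @ $7.00 = $994.00

COGS = $5,859.35; ending inventory = $994.00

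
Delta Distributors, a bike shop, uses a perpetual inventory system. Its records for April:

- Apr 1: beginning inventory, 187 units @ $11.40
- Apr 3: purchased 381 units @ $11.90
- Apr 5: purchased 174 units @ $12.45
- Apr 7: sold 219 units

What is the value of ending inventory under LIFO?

Apr 7, 219 sold [LIFO — newest first]: 174 @ $12.45 + 45 @ $11.90 = $2,701.80
Ending inventory: 187 @ $11.40 + 336 @ $11.90 = $6,130.20

Ending inventory = $6,130.20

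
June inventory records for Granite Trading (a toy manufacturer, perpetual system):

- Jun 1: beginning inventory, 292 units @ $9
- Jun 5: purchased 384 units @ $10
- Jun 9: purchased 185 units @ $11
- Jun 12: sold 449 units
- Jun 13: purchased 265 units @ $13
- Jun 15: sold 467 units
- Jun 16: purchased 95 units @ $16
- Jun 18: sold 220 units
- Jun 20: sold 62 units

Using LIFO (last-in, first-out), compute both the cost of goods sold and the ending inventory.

COGS = $13,261; ending inventory = $207

Jun 12, 449 sold [LIFO — newest first]: 185 @ $11 + 264 @ $10 = $4,675
Jun 15, 467 sold [LIFO — newest first]: 265 @ $13 + 120 @ $10 + 82 @ $9 = $5,383
Jun 18, 220 sold [LIFO — newest first]: 95 @ $16 + 125 @ $9 = $2,645
Jun 20, 62 sold [LIFO — newest first]: 62 @ $9 = $558
Total COGS = $4,675 + $5,383 + $2,645 + $558 = $13,261
Ending inventory: 23 @ $9 = $207
Check: goods available $13,468 = COGS $13,261 + ending $207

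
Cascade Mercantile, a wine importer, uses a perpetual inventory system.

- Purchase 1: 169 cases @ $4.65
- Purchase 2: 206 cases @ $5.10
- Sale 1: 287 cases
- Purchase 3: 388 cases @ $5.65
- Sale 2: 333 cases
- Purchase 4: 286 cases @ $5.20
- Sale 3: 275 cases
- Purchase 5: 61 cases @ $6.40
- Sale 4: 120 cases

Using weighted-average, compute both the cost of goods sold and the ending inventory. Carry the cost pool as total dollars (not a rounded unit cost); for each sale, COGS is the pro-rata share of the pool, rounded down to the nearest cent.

After Purchase 1: 169 on hand, pool $785.85 (≈ $4.6500 each)
After Purchase 2: 375 on hand, pool $1,836.45 (≈ $4.8972 each)
Sale 1, sell 287: 287/375 × $1,836.45 → $1,405.49
After Purchase 3: 476 on hand, pool $2,623.16 (≈ $5.5108 each)
Sale 2, sell 333: 333/476 × $2,623.16 → $1,835.10
After Purchase 4: 429 on hand, pool $2,275.26 (≈ $5.3036 each)
Sale 3, sell 275: 275/429 × $2,275.26 → $1,458.50
After Purchase 5: 215 on hand, pool $1,207.16 (≈ $5.6147 each)
Sale 4, sell 120: 120/215 × $1,207.16 → $673.76
Total COGS = $1,405.49 + $1,835.10 + $1,458.50 + $673.76 = $5,372.85
Ending inventory (cost pool remaining) = $533.40

COGS = $5,372.85; ending inventory = $533.40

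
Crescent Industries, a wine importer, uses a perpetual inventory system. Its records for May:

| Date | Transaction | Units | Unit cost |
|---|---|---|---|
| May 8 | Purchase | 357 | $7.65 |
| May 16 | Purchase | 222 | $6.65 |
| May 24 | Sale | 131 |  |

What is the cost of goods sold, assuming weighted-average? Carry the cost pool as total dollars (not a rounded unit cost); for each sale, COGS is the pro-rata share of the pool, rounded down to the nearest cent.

COGS = $951.92

After May 8: 357 on hand, pool $2,731.05 (≈ $7.6500 each)
After May 16: 579 on hand, pool $4,207.35 (≈ $7.2666 each)
May 24, sell 131: 131/579 × $4,207.35 → $951.92
Ending inventory (cost pool remaining) = $3,255.43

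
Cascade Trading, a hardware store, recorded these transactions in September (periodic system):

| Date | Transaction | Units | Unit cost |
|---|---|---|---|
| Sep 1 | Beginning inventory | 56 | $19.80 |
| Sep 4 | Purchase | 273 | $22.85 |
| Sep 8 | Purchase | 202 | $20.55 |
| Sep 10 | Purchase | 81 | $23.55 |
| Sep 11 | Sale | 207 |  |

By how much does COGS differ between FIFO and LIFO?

FIFO COGS: 56 @ $19.80 + 151 @ $22.85 = $4,559.15
LIFO COGS: 81 @ $23.55 + 126 @ $20.55 = $4,496.85
Difference = |$4,559.15 − $4,496.85| = $62.30

$62.30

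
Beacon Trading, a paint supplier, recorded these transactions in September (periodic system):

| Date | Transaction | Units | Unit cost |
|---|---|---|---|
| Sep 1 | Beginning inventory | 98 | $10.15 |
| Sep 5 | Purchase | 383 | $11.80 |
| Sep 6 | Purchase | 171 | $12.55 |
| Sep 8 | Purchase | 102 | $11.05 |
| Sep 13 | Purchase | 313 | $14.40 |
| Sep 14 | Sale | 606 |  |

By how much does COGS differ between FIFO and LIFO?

$933.50

FIFO COGS: 98 @ $10.15 + 383 @ $11.80 + 125 @ $12.55 = $7,082.85
LIFO COGS: 313 @ $14.40 + 102 @ $11.05 + 171 @ $12.55 + 20 @ $11.80 = $8,016.35
Difference = |$7,082.85 − $8,016.35| = $933.50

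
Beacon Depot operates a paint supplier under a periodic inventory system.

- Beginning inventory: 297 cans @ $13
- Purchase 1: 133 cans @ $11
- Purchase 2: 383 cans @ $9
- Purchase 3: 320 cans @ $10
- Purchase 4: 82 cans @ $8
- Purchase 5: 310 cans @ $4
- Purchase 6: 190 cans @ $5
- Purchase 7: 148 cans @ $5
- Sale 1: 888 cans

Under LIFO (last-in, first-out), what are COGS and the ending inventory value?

Sale 1 (888) [LIFO — newest first]: 148 @ $5 + 190 @ $5 + 310 @ $4 + 82 @ $8 + 158 @ $10 = $5,166
Ending inventory: 297 @ $13 + 133 @ $11 + 383 @ $9 + 162 @ $10 = $10,391
Check: goods available $15,557 = COGS $5,166 + ending $10,391

COGS = $5,166; ending inventory = $10,391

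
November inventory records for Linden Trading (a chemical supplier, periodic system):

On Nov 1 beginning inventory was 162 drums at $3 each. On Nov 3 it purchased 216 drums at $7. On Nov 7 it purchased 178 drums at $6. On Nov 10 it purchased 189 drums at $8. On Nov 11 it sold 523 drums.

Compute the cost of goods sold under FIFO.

COGS = $2,868

Nov 11, 523 sold [FIFO — oldest first]: 162 @ $3 + 216 @ $7 + 145 @ $6 = $2,868
Ending inventory: 33 @ $6 + 189 @ $8 = $1,710
Check: goods available $4,578 = COGS $2,868 + ending $1,710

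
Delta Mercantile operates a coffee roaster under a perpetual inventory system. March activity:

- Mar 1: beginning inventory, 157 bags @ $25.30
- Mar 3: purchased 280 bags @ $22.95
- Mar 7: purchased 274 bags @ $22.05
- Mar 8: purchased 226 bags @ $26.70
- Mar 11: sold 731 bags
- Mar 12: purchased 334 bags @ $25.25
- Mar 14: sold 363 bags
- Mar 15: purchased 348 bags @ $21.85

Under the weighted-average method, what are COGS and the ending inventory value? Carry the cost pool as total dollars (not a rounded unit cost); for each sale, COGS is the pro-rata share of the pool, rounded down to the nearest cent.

After Mar 1: 157 on hand, pool $3,972.10 (≈ $25.3000 each)
After Mar 3: 437 on hand, pool $10,398.10 (≈ $23.7943 each)
After Mar 7: 711 on hand, pool $16,439.80 (≈ $23.1221 each)
After Mar 8: 937 on hand, pool $22,474.00 (≈ $23.9851 each)
Mar 11, sell 731: 731/937 × $22,474.00 → $17,533.07
After Mar 12: 540 on hand, pool $13,374.43 (≈ $24.7675 each)
Mar 14, sell 363: 363/540 × $13,374.43 → $8,990.58
After Mar 15: 525 on hand, pool $11,987.65 (≈ $22.8336 each)
Total COGS = $17,533.07 + $8,990.58 = $26,523.65
Ending inventory (cost pool remaining) = $11,987.65

COGS = $26,523.65; ending inventory = $11,987.65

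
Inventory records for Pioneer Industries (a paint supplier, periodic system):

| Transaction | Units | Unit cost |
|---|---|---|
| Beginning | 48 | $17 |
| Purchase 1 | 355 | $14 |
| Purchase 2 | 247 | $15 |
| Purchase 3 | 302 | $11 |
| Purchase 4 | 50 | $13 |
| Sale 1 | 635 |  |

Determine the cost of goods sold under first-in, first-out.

Sale 1 (635) [FIFO — oldest first]: 48 @ $17 + 355 @ $14 + 232 @ $15 = $9,266
Ending inventory: 15 @ $15 + 302 @ $11 + 50 @ $13 = $4,197

COGS = $9,266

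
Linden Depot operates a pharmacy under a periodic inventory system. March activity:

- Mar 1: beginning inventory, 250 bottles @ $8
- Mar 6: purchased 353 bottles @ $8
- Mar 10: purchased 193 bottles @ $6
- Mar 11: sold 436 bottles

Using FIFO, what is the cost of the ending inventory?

Ending inventory = $2,494

Mar 11, 436 sold [FIFO — oldest first]: 250 @ $8 + 186 @ $8 = $3,488
Ending inventory: 167 @ $8 + 193 @ $6 = $2,494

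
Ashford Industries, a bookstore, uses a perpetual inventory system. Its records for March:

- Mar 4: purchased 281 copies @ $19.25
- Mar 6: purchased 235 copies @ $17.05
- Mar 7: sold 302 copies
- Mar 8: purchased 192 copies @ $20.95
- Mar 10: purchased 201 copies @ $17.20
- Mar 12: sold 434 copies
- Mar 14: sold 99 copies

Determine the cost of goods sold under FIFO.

COGS = $15,622.80

Mar 7, 302 sold [FIFO — oldest first]: 281 @ $19.25 + 21 @ $17.05 = $5,767.30
Mar 12, 434 sold [FIFO — oldest first]: 214 @ $17.05 + 192 @ $20.95 + 28 @ $17.20 = $8,152.70
Mar 14, 99 sold [FIFO — oldest first]: 99 @ $17.20 = $1,702.80
Total COGS = $5,767.30 + $8,152.70 + $1,702.80 = $15,622.80
Ending inventory: 74 @ $17.20 = $1,272.80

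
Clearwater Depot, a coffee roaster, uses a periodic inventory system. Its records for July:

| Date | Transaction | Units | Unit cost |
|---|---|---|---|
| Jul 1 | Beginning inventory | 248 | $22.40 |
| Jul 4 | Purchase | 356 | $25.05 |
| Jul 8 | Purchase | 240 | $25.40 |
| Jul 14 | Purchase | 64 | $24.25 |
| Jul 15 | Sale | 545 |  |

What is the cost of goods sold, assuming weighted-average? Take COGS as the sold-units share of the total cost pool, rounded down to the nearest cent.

COGS = $13,277.47

Jul 15, sell 545: 545/908 × $22,121.00 → $13,277.47
Ending inventory (cost pool remaining) = $8,843.53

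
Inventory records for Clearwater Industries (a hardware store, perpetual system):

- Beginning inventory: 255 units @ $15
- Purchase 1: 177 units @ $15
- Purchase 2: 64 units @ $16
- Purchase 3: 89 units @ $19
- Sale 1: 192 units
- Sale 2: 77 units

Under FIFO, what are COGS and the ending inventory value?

COGS = $4,035; ending inventory = $5,160

Sale 1 (192) [FIFO — oldest first]: 192 @ $15 = $2,880
Sale 2 (77) [FIFO — oldest first]: 63 @ $15 + 14 @ $15 = $1,155
Total COGS = $2,880 + $1,155 = $4,035
Ending inventory: 163 @ $15 + 64 @ $16 + 89 @ $19 = $5,160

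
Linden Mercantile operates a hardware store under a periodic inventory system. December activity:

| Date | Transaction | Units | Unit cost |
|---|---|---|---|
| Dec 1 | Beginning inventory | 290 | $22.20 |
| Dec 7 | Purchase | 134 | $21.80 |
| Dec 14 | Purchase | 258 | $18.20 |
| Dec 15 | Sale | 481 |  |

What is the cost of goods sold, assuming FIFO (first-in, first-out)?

Dec 15, 481 sold [FIFO — oldest first]: 290 @ $22.20 + 134 @ $21.80 + 57 @ $18.20 = $10,396.60
Ending inventory: 201 @ $18.20 = $3,658.20
Check: goods available $14,054.80 = COGS $10,396.60 + ending $3,658.20

COGS = $10,396.60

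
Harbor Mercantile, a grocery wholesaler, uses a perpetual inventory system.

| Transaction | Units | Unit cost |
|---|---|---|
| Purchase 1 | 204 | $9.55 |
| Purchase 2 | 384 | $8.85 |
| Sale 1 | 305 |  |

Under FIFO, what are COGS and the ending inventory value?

Sale 1 (305) [FIFO — oldest first]: 204 @ $9.55 + 101 @ $8.85 = $2,842.05
Ending inventory: 283 @ $8.85 = $2,504.55

COGS = $2,842.05; ending inventory = $2,504.55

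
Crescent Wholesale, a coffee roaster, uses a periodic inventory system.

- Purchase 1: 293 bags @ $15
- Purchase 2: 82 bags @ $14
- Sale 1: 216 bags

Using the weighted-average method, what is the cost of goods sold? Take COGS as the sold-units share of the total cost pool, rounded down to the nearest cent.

Sale 1, sell 216: 216/375 × $5,543.00 → $3,192.76
Ending inventory (cost pool remaining) = $2,350.24

COGS = $3,192.76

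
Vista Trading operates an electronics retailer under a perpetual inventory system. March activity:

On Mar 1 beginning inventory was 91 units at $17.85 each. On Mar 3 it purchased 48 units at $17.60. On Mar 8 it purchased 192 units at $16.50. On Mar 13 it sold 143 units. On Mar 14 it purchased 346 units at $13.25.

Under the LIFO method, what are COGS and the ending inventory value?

COGS = $2,359.50; ending inventory = $7,862.15

Mar 13, 143 sold [LIFO — newest first]: 143 @ $16.50 = $2,359.50
Ending inventory: 91 @ $17.85 + 48 @ $17.60 + 49 @ $16.50 + 346 @ $13.25 = $7,862.15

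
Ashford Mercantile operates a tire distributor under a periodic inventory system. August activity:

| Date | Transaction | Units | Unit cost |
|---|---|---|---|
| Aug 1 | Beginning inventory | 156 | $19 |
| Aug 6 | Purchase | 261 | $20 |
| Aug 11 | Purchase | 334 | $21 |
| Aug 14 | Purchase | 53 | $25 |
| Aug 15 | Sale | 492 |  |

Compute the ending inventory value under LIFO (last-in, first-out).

Ending inventory = $6,084

Aug 15, 492 sold [LIFO — newest first]: 53 @ $25 + 334 @ $21 + 105 @ $20 = $10,439
Ending inventory: 156 @ $19 + 156 @ $20 = $6,084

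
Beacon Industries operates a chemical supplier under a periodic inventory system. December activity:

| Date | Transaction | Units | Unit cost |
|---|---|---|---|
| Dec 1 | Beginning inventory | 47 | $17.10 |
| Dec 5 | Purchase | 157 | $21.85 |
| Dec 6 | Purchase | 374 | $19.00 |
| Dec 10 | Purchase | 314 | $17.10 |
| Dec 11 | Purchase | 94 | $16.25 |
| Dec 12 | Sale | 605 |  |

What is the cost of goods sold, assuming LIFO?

COGS = $10,639.90

Dec 12, 605 sold [LIFO — newest first]: 94 @ $16.25 + 314 @ $17.10 + 197 @ $19.00 = $10,639.90
Ending inventory: 47 @ $17.10 + 157 @ $21.85 + 177 @ $19.00 = $7,597.15
Check: goods available $18,237.05 = COGS $10,639.90 + ending $7,597.15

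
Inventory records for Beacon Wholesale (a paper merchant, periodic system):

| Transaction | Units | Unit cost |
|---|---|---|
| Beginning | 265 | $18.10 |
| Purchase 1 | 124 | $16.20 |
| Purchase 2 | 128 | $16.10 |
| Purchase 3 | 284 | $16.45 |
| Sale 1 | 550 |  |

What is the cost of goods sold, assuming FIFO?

Sale 1 (550) [FIFO — oldest first]: 265 @ $18.10 + 124 @ $16.20 + 128 @ $16.10 + 33 @ $16.45 = $9,408.95
Ending inventory: 251 @ $16.45 = $4,128.95

COGS = $9,408.95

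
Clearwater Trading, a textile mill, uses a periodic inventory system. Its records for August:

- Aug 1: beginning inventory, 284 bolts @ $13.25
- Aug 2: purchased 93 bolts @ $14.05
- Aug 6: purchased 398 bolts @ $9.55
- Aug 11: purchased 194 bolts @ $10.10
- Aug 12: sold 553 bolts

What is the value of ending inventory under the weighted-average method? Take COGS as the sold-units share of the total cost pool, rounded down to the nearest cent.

Aug 12, sell 553: 553/969 × $10,829.95 → $6,180.55
Ending inventory (cost pool remaining) = $4,649.40

Ending inventory = $4,649.40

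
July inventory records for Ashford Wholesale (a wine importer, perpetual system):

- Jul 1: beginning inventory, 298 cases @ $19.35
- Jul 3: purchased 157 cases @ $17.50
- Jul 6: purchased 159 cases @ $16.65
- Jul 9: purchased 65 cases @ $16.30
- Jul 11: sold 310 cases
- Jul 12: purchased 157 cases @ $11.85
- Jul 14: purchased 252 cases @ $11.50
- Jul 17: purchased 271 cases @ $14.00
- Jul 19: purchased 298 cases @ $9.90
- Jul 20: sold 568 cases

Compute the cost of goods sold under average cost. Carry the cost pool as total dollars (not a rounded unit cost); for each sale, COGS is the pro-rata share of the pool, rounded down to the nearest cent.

After Jul 1: 298 on hand, pool $5,766.30 (≈ $19.3500 each)
After Jul 3: 455 on hand, pool $8,513.80 (≈ $18.7116 each)
After Jul 6: 614 on hand, pool $11,161.15 (≈ $18.1778 each)
After Jul 9: 679 on hand, pool $12,220.65 (≈ $17.9980 each)
Jul 11, sell 310: 310/679 × $12,220.65 → $5,579.38
After Jul 12: 526 on hand, pool $8,501.72 (≈ $16.1630 each)
After Jul 14: 778 on hand, pool $11,399.72 (≈ $14.6526 each)
After Jul 17: 1049 on hand, pool $15,193.72 (≈ $14.4840 each)
After Jul 19: 1347 on hand, pool $18,143.92 (≈ $13.4699 each)
Jul 20, sell 568: 568/1347 × $18,143.92 → $7,650.88
Total COGS = $5,579.38 + $7,650.88 = $13,230.26
Ending inventory (cost pool remaining) = $10,493.04

COGS = $13,230.26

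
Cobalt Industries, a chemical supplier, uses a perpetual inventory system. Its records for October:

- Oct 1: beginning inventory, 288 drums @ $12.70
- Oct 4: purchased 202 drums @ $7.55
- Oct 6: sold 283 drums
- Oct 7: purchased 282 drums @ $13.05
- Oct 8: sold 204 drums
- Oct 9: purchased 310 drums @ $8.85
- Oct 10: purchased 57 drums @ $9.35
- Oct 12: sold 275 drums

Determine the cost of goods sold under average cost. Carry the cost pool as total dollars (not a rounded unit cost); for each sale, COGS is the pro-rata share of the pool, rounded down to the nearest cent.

COGS = $8,266.70

After Oct 1: 288 on hand, pool $3,657.60 (≈ $12.7000 each)
After Oct 4: 490 on hand, pool $5,182.70 (≈ $10.5769 each)
Oct 6, sell 283: 283/490 × $5,182.70 → $2,993.27
After Oct 7: 489 on hand, pool $5,869.53 (≈ $12.0031 each)
Oct 8, sell 204: 204/489 × $5,869.53 → $2,448.63
After Oct 9: 595 on hand, pool $6,164.40 (≈ $10.3603 each)
After Oct 10: 652 on hand, pool $6,697.35 (≈ $10.2720 each)
Oct 12, sell 275: 275/652 × $6,697.35 → $2,824.80
Total COGS = $2,993.27 + $2,448.63 + $2,824.80 = $8,266.70
Ending inventory (cost pool remaining) = $3,872.55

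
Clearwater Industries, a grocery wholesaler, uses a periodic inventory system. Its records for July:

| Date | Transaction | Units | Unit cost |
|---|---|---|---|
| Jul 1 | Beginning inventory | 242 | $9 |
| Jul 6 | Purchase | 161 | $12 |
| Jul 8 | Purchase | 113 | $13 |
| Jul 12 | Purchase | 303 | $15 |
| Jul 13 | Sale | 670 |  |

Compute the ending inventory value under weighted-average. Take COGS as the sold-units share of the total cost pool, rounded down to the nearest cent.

Jul 13, sell 670: 670/819 × $10,124.00 → $8,282.14
Ending inventory (cost pool remaining) = $1,841.86
Check: goods available $10,124.00 = COGS $8,282.14 + ending $1,841.86

Ending inventory = $1,841.86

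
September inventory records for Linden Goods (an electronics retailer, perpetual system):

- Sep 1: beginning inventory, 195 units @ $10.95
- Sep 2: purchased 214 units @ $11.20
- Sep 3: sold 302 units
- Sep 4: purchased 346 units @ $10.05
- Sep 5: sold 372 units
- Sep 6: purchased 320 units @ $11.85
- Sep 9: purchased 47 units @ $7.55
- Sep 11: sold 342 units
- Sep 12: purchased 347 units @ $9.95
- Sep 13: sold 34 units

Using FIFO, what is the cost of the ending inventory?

Ending inventory = $4,103.75

Sep 3, 302 sold [FIFO — oldest first]: 195 @ $10.95 + 107 @ $11.20 = $3,333.65
Sep 5, 372 sold [FIFO — oldest first]: 107 @ $11.20 + 265 @ $10.05 = $3,861.65
Sep 11, 342 sold [FIFO — oldest first]: 81 @ $10.05 + 261 @ $11.85 = $3,906.90
Sep 13, 34 sold [FIFO — oldest first]: 34 @ $11.85 = $402.90
Total COGS = $3,333.65 + $3,861.65 + $3,906.90 + $402.90 = $11,505.10
Ending inventory: 25 @ $11.85 + 47 @ $7.55 + 347 @ $9.95 = $4,103.75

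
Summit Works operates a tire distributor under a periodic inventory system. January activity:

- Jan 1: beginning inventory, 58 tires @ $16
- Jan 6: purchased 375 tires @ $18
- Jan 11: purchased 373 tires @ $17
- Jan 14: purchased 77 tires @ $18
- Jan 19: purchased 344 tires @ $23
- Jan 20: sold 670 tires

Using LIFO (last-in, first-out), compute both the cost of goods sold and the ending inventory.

Jan 20, 670 sold [LIFO — newest first]: 344 @ $23 + 77 @ $18 + 249 @ $17 = $13,531
Ending inventory: 58 @ $16 + 375 @ $18 + 124 @ $17 = $9,786

COGS = $13,531; ending inventory = $9,786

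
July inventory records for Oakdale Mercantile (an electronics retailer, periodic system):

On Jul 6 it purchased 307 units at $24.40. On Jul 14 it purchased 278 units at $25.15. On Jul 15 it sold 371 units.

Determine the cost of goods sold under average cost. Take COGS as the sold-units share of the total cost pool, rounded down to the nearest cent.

Jul 15, sell 371: 371/585 × $14,482.50 → $9,184.62
Ending inventory (cost pool remaining) = $5,297.88

COGS = $9,184.62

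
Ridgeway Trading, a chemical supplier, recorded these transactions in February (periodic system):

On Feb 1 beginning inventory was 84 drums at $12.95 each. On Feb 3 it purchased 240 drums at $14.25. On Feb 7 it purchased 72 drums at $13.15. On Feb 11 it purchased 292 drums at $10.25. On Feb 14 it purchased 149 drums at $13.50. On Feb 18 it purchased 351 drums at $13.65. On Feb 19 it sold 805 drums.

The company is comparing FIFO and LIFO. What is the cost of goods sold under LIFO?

COGS = $9,966.60

FIFO COGS: 84 @ $12.95 + 240 @ $14.25 + 72 @ $13.15 + 292 @ $10.25 + 117 @ $13.50 = $10,027.10
LIFO COGS: 351 @ $13.65 + 149 @ $13.50 + 292 @ $10.25 + 13 @ $13.15 = $9,966.60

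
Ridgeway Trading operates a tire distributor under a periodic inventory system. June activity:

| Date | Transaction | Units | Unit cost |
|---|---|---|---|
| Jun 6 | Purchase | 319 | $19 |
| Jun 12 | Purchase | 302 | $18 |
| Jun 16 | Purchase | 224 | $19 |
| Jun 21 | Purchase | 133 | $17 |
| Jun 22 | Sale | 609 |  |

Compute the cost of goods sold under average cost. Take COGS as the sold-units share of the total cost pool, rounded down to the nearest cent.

COGS = $11,217.30

Jun 22, sell 609: 609/978 × $18,014.00 → $11,217.30
Ending inventory (cost pool remaining) = $6,796.70
Check: goods available $18,014.00 = COGS $11,217.30 + ending $6,796.70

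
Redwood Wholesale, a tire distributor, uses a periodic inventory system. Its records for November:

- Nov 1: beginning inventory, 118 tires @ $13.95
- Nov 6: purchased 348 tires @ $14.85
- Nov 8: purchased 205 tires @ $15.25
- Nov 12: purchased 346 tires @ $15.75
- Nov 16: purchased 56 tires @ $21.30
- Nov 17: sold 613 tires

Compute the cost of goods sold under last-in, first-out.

COGS = $9,857.65

Nov 17, 613 sold [LIFO — newest first]: 56 @ $21.30 + 346 @ $15.75 + 205 @ $15.25 + 6 @ $14.85 = $9,857.65
Ending inventory: 118 @ $13.95 + 342 @ $14.85 = $6,724.80
Check: goods available $16,582.45 = COGS $9,857.65 + ending $6,724.80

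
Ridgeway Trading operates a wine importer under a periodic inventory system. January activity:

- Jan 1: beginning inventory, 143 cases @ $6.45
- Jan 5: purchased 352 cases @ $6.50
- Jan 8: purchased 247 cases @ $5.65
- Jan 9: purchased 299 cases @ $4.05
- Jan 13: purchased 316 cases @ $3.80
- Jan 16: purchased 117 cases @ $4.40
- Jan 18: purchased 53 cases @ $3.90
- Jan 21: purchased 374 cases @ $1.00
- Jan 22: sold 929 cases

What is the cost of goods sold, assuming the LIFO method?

COGS = $2,575.75

Jan 22, 929 sold [LIFO — newest first]: 374 @ $1.00 + 53 @ $3.90 + 117 @ $4.40 + 316 @ $3.80 + 69 @ $4.05 = $2,575.75
Ending inventory: 143 @ $6.45 + 352 @ $6.50 + 247 @ $5.65 + 230 @ $4.05 = $5,537.40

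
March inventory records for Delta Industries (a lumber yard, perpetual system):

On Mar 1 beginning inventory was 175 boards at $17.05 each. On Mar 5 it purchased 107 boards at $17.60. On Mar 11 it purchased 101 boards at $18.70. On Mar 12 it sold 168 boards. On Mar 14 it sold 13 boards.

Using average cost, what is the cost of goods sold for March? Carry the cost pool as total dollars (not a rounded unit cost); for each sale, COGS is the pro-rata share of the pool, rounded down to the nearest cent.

After Mar 1: 175 on hand, pool $2,983.75 (≈ $17.0500 each)
After Mar 5: 282 on hand, pool $4,866.95 (≈ $17.2587 each)
After Mar 11: 383 on hand, pool $6,755.65 (≈ $17.6388 each)
Mar 12, sell 168: 168/383 × $6,755.65 → $2,963.31
Mar 14, sell 13: 13/215 × $3,792.34 → $229.30
Total COGS = $2,963.31 + $229.30 = $3,192.61
Ending inventory (cost pool remaining) = $3,563.04

COGS = $3,192.61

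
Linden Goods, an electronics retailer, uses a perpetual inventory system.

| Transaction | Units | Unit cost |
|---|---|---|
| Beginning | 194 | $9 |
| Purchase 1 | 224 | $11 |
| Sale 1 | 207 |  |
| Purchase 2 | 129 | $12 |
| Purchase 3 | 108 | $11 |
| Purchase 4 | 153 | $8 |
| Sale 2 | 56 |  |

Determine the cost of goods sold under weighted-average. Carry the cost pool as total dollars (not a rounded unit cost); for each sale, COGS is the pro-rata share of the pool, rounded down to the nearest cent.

After Beginning: 194 on hand, pool $1,746.00 (≈ $9.0000 each)
After Purchase 1: 418 on hand, pool $4,210.00 (≈ $10.0718 each)
Sale 1, sell 207: 207/418 × $4,210.00 → $2,084.85
After Purchase 2: 340 on hand, pool $3,673.15 (≈ $10.8034 each)
After Purchase 3: 448 on hand, pool $4,861.15 (≈ $10.8508 each)
After Purchase 4: 601 on hand, pool $6,085.15 (≈ $10.1250 each)
Sale 2, sell 56: 56/601 × $6,085.15 → $567.00
Total COGS = $2,084.85 + $567.00 = $2,651.85
Ending inventory (cost pool remaining) = $5,518.15
Check: goods available $8,170.00 = COGS $2,651.85 + ending $5,518.15

COGS = $2,651.85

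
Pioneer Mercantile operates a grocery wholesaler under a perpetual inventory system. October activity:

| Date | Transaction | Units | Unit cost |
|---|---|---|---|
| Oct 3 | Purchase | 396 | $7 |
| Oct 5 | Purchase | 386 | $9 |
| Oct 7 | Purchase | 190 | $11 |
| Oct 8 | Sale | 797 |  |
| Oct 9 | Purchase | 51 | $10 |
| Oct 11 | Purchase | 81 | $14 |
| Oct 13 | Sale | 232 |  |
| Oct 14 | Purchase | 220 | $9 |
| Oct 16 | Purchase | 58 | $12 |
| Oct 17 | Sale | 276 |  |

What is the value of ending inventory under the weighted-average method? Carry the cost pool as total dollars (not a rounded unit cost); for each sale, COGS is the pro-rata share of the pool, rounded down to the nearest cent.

Ending inventory = $751.31

After Oct 3: 396 on hand, pool $2,772.00 (≈ $7.0000 each)
After Oct 5: 782 on hand, pool $6,246.00 (≈ $7.9872 each)
After Oct 7: 972 on hand, pool $8,336.00 (≈ $8.5761 each)
Oct 8, sell 797: 797/972 × $8,336.00 → $6,835.17
After Oct 9: 226 on hand, pool $2,010.83 (≈ $8.8975 each)
After Oct 11: 307 on hand, pool $3,144.83 (≈ $10.2437 each)
Oct 13, sell 232: 232/307 × $3,144.83 → $2,376.54
After Oct 14: 295 on hand, pool $2,748.29 (≈ $9.3162 each)
After Oct 16: 353 on hand, pool $3,444.29 (≈ $9.7572 each)
Oct 17, sell 276: 276/353 × $3,444.29 → $2,692.98
Total COGS = $6,835.17 + $2,376.54 + $2,692.98 = $11,904.69
Ending inventory (cost pool remaining) = $751.31
Check: goods available $12,656.00 = COGS $11,904.69 + ending $751.31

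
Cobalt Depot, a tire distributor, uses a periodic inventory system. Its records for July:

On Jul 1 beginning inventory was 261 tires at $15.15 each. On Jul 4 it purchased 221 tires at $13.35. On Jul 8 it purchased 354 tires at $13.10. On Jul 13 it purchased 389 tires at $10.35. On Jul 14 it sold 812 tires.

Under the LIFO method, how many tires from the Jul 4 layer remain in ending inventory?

Jul 14, 812 sold [LIFO — newest first]: 389 @ $10.35 + 354 @ $13.10 + 69 @ $13.35 = $9,584.70
Ending inventory: 261 @ $15.15 + 152 @ $13.35 = $5,983.35

152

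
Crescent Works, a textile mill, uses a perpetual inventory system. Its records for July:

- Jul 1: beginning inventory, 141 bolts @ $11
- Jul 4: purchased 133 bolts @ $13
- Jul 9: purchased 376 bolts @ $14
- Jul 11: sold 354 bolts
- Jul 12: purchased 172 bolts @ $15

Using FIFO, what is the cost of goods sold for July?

COGS = $4,400

Jul 11, 354 sold [FIFO — oldest first]: 141 @ $11 + 133 @ $13 + 80 @ $14 = $4,400
Ending inventory: 296 @ $14 + 172 @ $15 = $6,724
Check: goods available $11,124 = COGS $4,400 + ending $6,724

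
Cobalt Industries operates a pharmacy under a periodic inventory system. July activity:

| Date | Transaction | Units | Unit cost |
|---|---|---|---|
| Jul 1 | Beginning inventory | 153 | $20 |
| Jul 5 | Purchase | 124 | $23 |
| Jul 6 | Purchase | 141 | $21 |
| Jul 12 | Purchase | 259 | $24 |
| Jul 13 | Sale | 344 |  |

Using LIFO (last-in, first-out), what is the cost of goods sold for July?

Jul 13, 344 sold [LIFO — newest first]: 259 @ $24 + 85 @ $21 = $8,001
Ending inventory: 153 @ $20 + 124 @ $23 + 56 @ $21 = $7,088
Check: goods available $15,089 = COGS $8,001 + ending $7,088

COGS = $8,001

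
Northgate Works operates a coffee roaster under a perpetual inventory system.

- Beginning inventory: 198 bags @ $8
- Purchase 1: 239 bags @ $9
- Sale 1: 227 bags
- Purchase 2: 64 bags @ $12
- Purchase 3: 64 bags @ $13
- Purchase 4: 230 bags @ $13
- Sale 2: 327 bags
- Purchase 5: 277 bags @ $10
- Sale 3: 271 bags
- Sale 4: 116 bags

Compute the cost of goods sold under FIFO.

Sale 1 (227) [FIFO — oldest first]: 198 @ $8 + 29 @ $9 = $1,845
Sale 2 (327) [FIFO — oldest first]: 210 @ $9 + 64 @ $12 + 53 @ $13 = $3,347
Sale 3 (271) [FIFO — oldest first]: 11 @ $13 + 230 @ $13 + 30 @ $10 = $3,433
Sale 4 (116) [FIFO — oldest first]: 116 @ $10 = $1,160
Total COGS = $1,845 + $3,347 + $3,433 + $1,160 = $9,785
Ending inventory: 131 @ $10 = $1,310

COGS = $9,785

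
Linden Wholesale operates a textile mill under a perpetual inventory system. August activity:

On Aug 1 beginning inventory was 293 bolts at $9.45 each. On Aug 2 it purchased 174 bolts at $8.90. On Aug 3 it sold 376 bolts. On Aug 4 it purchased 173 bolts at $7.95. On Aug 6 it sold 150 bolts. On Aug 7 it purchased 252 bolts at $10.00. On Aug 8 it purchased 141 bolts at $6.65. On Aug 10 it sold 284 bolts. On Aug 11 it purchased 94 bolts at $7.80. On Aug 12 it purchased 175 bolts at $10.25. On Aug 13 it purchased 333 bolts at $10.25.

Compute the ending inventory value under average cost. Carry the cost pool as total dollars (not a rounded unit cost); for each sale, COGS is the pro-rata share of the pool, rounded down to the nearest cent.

After Aug 1: 293 on hand, pool $2,768.85 (≈ $9.4500 each)
After Aug 2: 467 on hand, pool $4,317.45 (≈ $9.2451 each)
Aug 3, sell 376: 376/467 × $4,317.45 → $3,476.14
After Aug 4: 264 on hand, pool $2,216.66 (≈ $8.3964 each)
Aug 6, sell 150: 150/264 × $2,216.66 → $1,259.46
After Aug 7: 366 on hand, pool $3,477.20 (≈ $9.5005 each)
After Aug 8: 507 on hand, pool $4,414.85 (≈ $8.7078 each)
Aug 10, sell 284: 284/507 × $4,414.85 → $2,473.01
After Aug 11: 317 on hand, pool $2,675.04 (≈ $8.4386 each)
After Aug 12: 492 on hand, pool $4,468.79 (≈ $9.0829 each)
After Aug 13: 825 on hand, pool $7,882.04 (≈ $9.5540 each)
Total COGS = $3,476.14 + $1,259.46 + $2,473.01 = $7,208.61
Ending inventory (cost pool remaining) = $7,882.04
Check: goods available $15,090.65 = COGS $7,208.61 + ending $7,882.04

Ending inventory = $7,882.04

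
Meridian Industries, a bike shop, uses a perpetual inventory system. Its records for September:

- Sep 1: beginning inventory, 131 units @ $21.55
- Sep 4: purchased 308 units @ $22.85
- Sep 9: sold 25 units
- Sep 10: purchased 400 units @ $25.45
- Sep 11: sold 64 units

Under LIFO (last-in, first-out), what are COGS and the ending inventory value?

Sep 9, 25 sold [LIFO — newest first]: 25 @ $22.85 = $571.25
Sep 11, 64 sold [LIFO — newest first]: 64 @ $25.45 = $1,628.80
Total COGS = $571.25 + $1,628.80 = $2,200.05
Ending inventory: 131 @ $21.55 + 283 @ $22.85 + 336 @ $25.45 = $17,840.80

COGS = $2,200.05; ending inventory = $17,840.80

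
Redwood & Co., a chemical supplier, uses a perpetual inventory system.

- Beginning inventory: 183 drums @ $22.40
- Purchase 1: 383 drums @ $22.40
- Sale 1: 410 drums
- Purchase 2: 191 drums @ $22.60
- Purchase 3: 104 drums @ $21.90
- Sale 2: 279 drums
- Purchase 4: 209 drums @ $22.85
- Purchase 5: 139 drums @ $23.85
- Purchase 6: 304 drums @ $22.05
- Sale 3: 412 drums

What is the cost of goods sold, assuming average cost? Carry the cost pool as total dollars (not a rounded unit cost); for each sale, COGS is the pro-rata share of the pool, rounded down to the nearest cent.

COGS = $24,745.83

After Beginning: 183 on hand, pool $4,099.20 (≈ $22.4000 each)
After Purchase 1: 566 on hand, pool $12,678.40 (≈ $22.4000 each)
Sale 1, sell 410: 410/566 × $12,678.40 → $9,184.00
After Purchase 2: 347 on hand, pool $7,811.00 (≈ $22.5101 each)
After Purchase 3: 451 on hand, pool $10,088.60 (≈ $22.3694 each)
Sale 2, sell 279: 279/451 × $10,088.60 → $6,241.06
After Purchase 4: 381 on hand, pool $8,623.19 (≈ $22.6330 each)
After Purchase 5: 520 on hand, pool $11,938.34 (≈ $22.9583 each)
After Purchase 6: 824 on hand, pool $18,641.54 (≈ $22.6232 each)
Sale 3, sell 412: 412/824 × $18,641.54 → $9,320.77
Total COGS = $9,184.00 + $6,241.06 + $9,320.77 = $24,745.83
Ending inventory (cost pool remaining) = $9,320.77
Check: goods available $34,066.60 = COGS $24,745.83 + ending $9,320.77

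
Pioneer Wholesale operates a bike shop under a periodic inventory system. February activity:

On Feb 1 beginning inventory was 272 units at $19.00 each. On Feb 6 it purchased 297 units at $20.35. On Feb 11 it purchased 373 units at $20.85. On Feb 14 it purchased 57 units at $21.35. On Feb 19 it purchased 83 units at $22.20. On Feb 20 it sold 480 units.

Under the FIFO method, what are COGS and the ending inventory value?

COGS = $9,400.80; ending inventory = $12,647.75

Feb 20, 480 sold [FIFO — oldest first]: 272 @ $19.00 + 208 @ $20.35 = $9,400.80
Ending inventory: 89 @ $20.35 + 373 @ $20.85 + 57 @ $21.35 + 83 @ $22.20 = $12,647.75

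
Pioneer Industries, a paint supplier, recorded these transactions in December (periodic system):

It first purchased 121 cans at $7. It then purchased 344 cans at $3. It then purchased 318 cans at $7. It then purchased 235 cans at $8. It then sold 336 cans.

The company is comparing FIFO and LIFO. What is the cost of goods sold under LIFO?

FIFO COGS: 121 @ $7 + 215 @ $3 = $1,492
LIFO COGS: 235 @ $8 + 101 @ $7 = $2,587

COGS = $2,587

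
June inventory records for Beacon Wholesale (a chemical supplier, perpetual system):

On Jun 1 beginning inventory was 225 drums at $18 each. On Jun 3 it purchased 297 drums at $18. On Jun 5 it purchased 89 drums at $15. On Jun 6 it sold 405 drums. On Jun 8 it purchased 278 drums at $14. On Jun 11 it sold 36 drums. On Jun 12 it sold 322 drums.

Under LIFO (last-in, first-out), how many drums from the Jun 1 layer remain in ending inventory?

Jun 6, 405 sold [LIFO — newest first]: 89 @ $15 + 297 @ $18 + 19 @ $18 = $7,023
Jun 11, 36 sold [LIFO — newest first]: 36 @ $14 = $504
Jun 12, 322 sold [LIFO — newest first]: 242 @ $14 + 80 @ $18 = $4,828
Total COGS = $7,023 + $504 + $4,828 = $12,355
Ending inventory: 126 @ $18 = $2,268

126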